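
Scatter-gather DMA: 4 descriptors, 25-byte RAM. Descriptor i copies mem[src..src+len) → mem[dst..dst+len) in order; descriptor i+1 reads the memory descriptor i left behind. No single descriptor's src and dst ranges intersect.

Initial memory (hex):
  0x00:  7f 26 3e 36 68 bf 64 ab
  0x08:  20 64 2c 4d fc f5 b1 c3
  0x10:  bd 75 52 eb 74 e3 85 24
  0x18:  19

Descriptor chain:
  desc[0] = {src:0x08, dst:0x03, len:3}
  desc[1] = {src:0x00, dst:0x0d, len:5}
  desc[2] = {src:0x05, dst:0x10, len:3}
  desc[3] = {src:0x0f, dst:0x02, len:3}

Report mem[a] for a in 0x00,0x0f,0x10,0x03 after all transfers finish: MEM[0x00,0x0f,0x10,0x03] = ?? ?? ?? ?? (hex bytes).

MEM[0x00,0x0f,0x10,0x03] = 7f 3e 2c 2c

D0: mem[0x03..0x05] <- [20 64 2c]
D1: mem[0x0d..0x11] <- [7f 26 3e 20 64]
D2: mem[0x10..0x12] <- [2c 64 ab]
D3: mem[0x02..0x04] <- [3e 2c 64]
query mem[0x00]=0x7f, mem[0x0f]=0x3e, mem[0x10]=0x2c, mem[0x03]=0x2c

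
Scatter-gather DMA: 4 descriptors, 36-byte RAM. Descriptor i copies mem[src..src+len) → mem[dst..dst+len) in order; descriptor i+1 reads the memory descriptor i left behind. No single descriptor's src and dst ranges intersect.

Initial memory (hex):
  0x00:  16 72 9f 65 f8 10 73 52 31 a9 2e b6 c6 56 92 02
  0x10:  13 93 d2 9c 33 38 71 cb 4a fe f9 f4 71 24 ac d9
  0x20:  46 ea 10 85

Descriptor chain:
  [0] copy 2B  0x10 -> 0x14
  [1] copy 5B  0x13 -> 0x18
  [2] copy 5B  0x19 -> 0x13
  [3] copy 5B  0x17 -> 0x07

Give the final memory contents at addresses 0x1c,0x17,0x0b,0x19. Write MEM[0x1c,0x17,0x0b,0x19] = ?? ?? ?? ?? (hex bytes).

D0: mem[0x14..0x15] <- [13 93]
D1: mem[0x18..0x1c] <- [9c 13 93 71 cb]
D2: mem[0x13..0x17] <- [13 93 71 cb 24]
D3: mem[0x07..0x0b] <- [24 9c 13 93 71]
query mem[0x1c]=0xcb, mem[0x17]=0x24, mem[0x0b]=0x71, mem[0x19]=0x13

MEM[0x1c,0x17,0x0b,0x19] = cb 24 71 13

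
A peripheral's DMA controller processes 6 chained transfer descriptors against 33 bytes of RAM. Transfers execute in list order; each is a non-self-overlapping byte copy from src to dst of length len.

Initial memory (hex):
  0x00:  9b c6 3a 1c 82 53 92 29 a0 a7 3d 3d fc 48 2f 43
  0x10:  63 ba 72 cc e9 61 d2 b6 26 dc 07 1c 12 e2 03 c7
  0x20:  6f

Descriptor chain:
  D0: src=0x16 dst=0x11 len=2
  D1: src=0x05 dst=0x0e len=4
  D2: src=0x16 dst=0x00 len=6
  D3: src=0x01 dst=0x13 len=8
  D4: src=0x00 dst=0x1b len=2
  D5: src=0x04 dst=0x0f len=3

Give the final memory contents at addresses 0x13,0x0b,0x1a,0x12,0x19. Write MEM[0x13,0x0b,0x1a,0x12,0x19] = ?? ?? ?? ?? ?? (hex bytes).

MEM[0x13,0x0b,0x1a,0x12,0x19] = b6 3d a0 b6 29

D0: mem[0x11..0x12] <- [d2 b6]
D1: mem[0x0e..0x11] <- [53 92 29 a0]
D2: mem[0x00..0x05] <- [d2 b6 26 dc 07 1c]
D3: mem[0x13..0x1a] <- [b6 26 dc 07 1c 92 29 a0]
D4: mem[0x1b..0x1c] <- [d2 b6]
D5: mem[0x0f..0x11] <- [07 1c 92]
query mem[0x13]=0xb6, mem[0x0b]=0x3d, mem[0x1a]=0xa0, mem[0x12]=0xb6, mem[0x19]=0x29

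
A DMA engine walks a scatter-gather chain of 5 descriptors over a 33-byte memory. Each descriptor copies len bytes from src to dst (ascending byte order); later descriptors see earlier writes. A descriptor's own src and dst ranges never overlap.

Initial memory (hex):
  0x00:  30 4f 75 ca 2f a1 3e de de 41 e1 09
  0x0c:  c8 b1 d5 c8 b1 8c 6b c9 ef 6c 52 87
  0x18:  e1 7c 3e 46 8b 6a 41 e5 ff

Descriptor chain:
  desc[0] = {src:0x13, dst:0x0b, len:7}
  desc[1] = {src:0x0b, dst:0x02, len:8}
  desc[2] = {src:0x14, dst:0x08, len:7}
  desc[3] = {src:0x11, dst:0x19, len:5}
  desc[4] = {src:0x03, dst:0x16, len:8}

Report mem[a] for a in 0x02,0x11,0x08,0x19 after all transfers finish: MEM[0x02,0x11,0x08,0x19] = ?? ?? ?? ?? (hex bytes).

MEM[0x02,0x11,0x08,0x19] = c9 7c ef 87

#0 dst[0x0b+7] := {0xc9,0xef,0x6c,0x52,0x87,0xe1,0x7c}
#1 dst[0x02+8] := {0xc9,0xef,0x6c,0x52,0x87,0xe1,0x7c,0x6b}
#2 dst[0x08+7] := {0xef,0x6c,0x52,0x87,0xe1,0x7c,0x3e}
#3 dst[0x19+5] := {0x7c,0x6b,0xc9,0xef,0x6c}
#4 dst[0x16+8] := {0xef,0x6c,0x52,0x87,0xe1,0xef,0x6c,0x52}
query mem[0x02]=0xc9, mem[0x11]=0x7c, mem[0x08]=0xef, mem[0x19]=0x87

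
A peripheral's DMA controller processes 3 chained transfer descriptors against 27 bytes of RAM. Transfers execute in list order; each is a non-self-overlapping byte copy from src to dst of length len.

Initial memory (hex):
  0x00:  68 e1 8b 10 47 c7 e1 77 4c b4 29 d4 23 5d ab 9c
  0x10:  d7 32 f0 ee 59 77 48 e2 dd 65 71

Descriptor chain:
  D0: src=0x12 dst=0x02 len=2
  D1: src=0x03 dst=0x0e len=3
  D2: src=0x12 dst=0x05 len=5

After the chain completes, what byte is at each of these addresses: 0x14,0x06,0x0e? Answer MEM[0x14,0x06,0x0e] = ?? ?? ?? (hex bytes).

MEM[0x14,0x06,0x0e] = 59 ee ee

#0 dst[0x02+2] := {0xf0,0xee}
#1 dst[0x0e+3] := {0xee,0x47,0xc7}
#2 dst[0x05+5] := {0xf0,0xee,0x59,0x77,0x48}
query mem[0x14]=0x59, mem[0x06]=0xee, mem[0x0e]=0xee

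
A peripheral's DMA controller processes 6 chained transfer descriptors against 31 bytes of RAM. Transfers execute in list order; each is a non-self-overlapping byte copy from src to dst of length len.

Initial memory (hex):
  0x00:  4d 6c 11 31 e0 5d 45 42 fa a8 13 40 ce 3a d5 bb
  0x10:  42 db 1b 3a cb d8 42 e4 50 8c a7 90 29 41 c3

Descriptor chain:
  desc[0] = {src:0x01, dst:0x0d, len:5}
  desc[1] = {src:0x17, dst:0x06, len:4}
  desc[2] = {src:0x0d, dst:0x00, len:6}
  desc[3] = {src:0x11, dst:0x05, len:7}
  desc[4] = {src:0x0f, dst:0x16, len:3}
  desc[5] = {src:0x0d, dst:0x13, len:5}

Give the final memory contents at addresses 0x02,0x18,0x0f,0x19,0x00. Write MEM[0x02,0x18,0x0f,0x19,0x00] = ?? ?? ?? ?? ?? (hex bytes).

#0 dst[0x0d+5] := {0x6c,0x11,0x31,0xe0,0x5d}
#1 dst[0x06+4] := {0xe4,0x50,0x8c,0xa7}
#2 dst[0x00+6] := {0x6c,0x11,0x31,0xe0,0x5d,0x1b}
#3 dst[0x05+7] := {0x5d,0x1b,0x3a,0xcb,0xd8,0x42,0xe4}
#4 dst[0x16+3] := {0x31,0xe0,0x5d}
#5 dst[0x13+5] := {0x6c,0x11,0x31,0xe0,0x5d}
query mem[0x02]=0x31, mem[0x18]=0x5d, mem[0x0f]=0x31, mem[0x19]=0x8c, mem[0x00]=0x6c

MEM[0x02,0x18,0x0f,0x19,0x00] = 31 5d 31 8c 6c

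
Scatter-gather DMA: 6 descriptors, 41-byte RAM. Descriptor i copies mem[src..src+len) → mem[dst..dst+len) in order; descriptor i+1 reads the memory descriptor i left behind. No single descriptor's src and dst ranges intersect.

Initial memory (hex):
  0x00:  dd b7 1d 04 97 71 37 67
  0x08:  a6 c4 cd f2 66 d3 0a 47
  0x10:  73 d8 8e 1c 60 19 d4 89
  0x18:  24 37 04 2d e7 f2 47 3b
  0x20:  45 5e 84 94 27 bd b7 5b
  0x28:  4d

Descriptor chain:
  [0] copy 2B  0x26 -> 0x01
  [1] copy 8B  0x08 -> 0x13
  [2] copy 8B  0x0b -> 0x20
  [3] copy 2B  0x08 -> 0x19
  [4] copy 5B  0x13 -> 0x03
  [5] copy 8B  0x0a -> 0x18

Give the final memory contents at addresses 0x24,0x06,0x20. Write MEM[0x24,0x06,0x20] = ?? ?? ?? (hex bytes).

MEM[0x24,0x06,0x20] = 47 f2 f2

  after D0: wrote 2B at 0x01 = b75b
  after D1: wrote 8B at 0x13 = a6c4cdf266d30a47
  after D2: wrote 8B at 0x20 = f266d30a4773d88e
  after D3: wrote 2B at 0x19 = a6c4
  after D4: wrote 5B at 0x03 = a6c4cdf266
  after D5: wrote 8B at 0x18 = cdf266d30a4773d8
query mem[0x24]=0x47, mem[0x06]=0xf2, mem[0x20]=0xf2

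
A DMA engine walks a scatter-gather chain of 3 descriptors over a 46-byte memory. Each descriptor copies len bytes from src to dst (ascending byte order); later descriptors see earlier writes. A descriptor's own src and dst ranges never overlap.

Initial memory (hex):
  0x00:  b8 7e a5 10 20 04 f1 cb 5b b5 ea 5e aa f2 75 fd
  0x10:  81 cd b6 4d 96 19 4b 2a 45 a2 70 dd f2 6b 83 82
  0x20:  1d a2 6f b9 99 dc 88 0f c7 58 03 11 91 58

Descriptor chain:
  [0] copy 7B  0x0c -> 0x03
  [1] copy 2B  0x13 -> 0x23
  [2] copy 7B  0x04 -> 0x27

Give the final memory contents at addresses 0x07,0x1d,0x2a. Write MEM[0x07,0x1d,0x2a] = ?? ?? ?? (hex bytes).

MEM[0x07,0x1d,0x2a] = 81 6b 81

  after D0: wrote 7B at 0x03 = aaf275fd81cdb6
  after D1: wrote 2B at 0x23 = 4d96
  after D2: wrote 7B at 0x27 = f275fd81cdb6ea
query mem[0x07]=0x81, mem[0x1d]=0x6b, mem[0x2a]=0x81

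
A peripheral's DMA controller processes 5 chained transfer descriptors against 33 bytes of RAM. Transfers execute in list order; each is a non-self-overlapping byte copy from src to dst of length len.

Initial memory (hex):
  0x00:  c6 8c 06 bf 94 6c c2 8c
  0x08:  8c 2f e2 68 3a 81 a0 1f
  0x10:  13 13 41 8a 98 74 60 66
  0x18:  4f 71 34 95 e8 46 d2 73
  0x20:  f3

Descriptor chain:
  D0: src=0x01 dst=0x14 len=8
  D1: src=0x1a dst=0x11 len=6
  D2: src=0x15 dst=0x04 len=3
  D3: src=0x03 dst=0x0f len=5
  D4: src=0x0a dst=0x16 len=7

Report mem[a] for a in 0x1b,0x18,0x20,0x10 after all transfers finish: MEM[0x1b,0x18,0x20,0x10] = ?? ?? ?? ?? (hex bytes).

[0] 0x01->0x14 len=8 : 8c 06 bf 94 6c c2 8c 8c
[1] 0x1a->0x11 len=6 : 8c 8c e8 46 d2 73
[2] 0x15->0x04 len=3 : d2 73 94
[3] 0x03->0x0f len=5 : bf d2 73 94 8c
[4] 0x0a->0x16 len=7 : e2 68 3a 81 a0 bf d2
query mem[0x1b]=0xbf, mem[0x18]=0x3a, mem[0x20]=0xf3, mem[0x10]=0xd2

MEM[0x1b,0x18,0x20,0x10] = bf 3a f3 d2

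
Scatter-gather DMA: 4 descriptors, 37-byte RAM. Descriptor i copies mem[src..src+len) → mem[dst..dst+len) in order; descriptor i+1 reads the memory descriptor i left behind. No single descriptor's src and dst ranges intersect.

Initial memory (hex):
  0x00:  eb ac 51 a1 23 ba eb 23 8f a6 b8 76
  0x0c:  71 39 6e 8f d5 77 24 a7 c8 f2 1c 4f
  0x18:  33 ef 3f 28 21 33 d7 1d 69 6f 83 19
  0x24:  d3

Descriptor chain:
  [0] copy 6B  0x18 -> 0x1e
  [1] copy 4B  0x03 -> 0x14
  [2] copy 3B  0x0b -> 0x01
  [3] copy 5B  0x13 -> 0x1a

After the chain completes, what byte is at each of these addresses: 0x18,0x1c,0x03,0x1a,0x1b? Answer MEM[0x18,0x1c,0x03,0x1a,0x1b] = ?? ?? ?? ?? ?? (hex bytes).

  after D0: wrote 6B at 0x1e = 33ef3f282133
  after D1: wrote 4B at 0x14 = a123baeb
  after D2: wrote 3B at 0x01 = 767139
  after D3: wrote 5B at 0x1a = a7a123baeb
query mem[0x18]=0x33, mem[0x1c]=0x23, mem[0x03]=0x39, mem[0x1a]=0xa7, mem[0x1b]=0xa1

MEM[0x18,0x1c,0x03,0x1a,0x1b] = 33 23 39 a7 a1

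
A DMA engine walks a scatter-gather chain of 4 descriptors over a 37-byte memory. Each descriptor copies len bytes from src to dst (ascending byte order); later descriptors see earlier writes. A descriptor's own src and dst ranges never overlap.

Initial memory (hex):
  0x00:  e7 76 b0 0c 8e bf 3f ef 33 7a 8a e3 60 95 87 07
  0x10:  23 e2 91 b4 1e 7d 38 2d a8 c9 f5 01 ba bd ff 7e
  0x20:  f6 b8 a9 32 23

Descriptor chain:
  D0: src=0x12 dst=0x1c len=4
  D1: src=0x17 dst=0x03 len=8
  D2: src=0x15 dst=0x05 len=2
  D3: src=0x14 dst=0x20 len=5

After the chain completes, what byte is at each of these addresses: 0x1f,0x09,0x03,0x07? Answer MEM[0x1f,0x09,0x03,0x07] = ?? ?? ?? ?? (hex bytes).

MEM[0x1f,0x09,0x03,0x07] = 7d b4 2d 01

D0: mem[0x1c..0x1f] <- [91 b4 1e 7d]
D1: mem[0x03..0x0a] <- [2d a8 c9 f5 01 91 b4 1e]
D2: mem[0x05..0x06] <- [7d 38]
D3: mem[0x20..0x24] <- [1e 7d 38 2d a8]
query mem[0x1f]=0x7d, mem[0x09]=0xb4, mem[0x03]=0x2d, mem[0x07]=0x01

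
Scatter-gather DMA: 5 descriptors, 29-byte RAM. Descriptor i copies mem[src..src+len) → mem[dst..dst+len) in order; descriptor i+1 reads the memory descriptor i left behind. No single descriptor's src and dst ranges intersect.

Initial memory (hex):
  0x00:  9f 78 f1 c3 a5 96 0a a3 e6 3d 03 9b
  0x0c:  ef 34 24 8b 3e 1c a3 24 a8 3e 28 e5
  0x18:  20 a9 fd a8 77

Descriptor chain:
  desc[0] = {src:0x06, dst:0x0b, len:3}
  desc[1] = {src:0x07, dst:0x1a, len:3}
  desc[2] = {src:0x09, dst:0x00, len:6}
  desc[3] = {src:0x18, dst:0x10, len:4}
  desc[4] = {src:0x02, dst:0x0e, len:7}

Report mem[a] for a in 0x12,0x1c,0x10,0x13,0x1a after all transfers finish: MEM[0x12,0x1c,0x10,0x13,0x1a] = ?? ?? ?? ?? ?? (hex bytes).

MEM[0x12,0x1c,0x10,0x13,0x1a] = 0a 3d e6 a3 a3

[0] 0x06->0x0b len=3 : 0a a3 e6
[1] 0x07->0x1a len=3 : a3 e6 3d
[2] 0x09->0x00 len=6 : 3d 03 0a a3 e6 24
[3] 0x18->0x10 len=4 : 20 a9 a3 e6
[4] 0x02->0x0e len=7 : 0a a3 e6 24 0a a3 e6
query mem[0x12]=0x0a, mem[0x1c]=0x3d, mem[0x10]=0xe6, mem[0x13]=0xa3, mem[0x1a]=0xa3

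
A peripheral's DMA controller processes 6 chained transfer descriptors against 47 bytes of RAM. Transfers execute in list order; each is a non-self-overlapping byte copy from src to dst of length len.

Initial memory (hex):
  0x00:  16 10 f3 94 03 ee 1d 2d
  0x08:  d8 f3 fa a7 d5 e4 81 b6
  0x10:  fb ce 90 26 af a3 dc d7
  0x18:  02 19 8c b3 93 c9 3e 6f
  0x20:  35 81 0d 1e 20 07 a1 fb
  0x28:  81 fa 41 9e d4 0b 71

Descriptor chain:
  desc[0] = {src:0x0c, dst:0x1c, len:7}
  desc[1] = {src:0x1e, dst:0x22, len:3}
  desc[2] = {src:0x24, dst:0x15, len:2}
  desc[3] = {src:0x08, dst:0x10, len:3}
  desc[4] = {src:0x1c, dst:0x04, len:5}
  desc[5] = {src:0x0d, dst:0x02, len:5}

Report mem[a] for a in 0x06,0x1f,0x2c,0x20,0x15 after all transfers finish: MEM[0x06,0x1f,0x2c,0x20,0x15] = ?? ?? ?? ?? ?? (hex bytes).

MEM[0x06,0x1f,0x2c,0x20,0x15] = f3 b6 d4 fb fb

D0: mem[0x1c..0x22] <- [d5 e4 81 b6 fb ce 90]
D1: mem[0x22..0x24] <- [81 b6 fb]
D2: mem[0x15..0x16] <- [fb 07]
D3: mem[0x10..0x12] <- [d8 f3 fa]
D4: mem[0x04..0x08] <- [d5 e4 81 b6 fb]
D5: mem[0x02..0x06] <- [e4 81 b6 d8 f3]
query mem[0x06]=0xf3, mem[0x1f]=0xb6, mem[0x2c]=0xd4, mem[0x20]=0xfb, mem[0x15]=0xfb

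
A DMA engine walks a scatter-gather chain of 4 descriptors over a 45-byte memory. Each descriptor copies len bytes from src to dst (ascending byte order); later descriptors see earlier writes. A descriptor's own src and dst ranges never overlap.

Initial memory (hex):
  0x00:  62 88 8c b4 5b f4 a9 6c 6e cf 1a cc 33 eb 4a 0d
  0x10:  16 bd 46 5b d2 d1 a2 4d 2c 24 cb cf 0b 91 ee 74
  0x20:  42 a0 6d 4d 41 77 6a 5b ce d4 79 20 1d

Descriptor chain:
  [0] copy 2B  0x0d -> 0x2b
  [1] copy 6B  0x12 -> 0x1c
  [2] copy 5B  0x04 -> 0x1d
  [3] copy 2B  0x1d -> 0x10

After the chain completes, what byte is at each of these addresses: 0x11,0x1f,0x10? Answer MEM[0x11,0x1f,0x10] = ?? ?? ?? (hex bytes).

#0 dst[0x2b+2] := {0xeb,0x4a}
#1 dst[0x1c+6] := {0x46,0x5b,0xd2,0xd1,0xa2,0x4d}
#2 dst[0x1d+5] := {0x5b,0xf4,0xa9,0x6c,0x6e}
#3 dst[0x10+2] := {0x5b,0xf4}
query mem[0x11]=0xf4, mem[0x1f]=0xa9, mem[0x10]=0x5b

MEM[0x11,0x1f,0x10] = f4 a9 5b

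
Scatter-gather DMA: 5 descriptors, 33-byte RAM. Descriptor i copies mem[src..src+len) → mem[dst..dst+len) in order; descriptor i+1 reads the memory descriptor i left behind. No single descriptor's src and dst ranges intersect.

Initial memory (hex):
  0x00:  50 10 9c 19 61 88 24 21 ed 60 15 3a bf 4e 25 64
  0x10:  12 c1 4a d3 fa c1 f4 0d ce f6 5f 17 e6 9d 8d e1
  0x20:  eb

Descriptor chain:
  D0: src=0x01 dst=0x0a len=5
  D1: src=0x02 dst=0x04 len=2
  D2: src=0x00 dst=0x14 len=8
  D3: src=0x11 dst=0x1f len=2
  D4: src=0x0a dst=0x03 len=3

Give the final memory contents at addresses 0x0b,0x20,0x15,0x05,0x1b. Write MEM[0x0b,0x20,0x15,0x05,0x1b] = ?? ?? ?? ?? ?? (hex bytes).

[0] 0x01->0x0a len=5 : 10 9c 19 61 88
[1] 0x02->0x04 len=2 : 9c 19
[2] 0x00->0x14 len=8 : 50 10 9c 19 9c 19 24 21
[3] 0x11->0x1f len=2 : c1 4a
[4] 0x0a->0x03 len=3 : 10 9c 19
query mem[0x0b]=0x9c, mem[0x20]=0x4a, mem[0x15]=0x10, mem[0x05]=0x19, mem[0x1b]=0x21

MEM[0x0b,0x20,0x15,0x05,0x1b] = 9c 4a 10 19 21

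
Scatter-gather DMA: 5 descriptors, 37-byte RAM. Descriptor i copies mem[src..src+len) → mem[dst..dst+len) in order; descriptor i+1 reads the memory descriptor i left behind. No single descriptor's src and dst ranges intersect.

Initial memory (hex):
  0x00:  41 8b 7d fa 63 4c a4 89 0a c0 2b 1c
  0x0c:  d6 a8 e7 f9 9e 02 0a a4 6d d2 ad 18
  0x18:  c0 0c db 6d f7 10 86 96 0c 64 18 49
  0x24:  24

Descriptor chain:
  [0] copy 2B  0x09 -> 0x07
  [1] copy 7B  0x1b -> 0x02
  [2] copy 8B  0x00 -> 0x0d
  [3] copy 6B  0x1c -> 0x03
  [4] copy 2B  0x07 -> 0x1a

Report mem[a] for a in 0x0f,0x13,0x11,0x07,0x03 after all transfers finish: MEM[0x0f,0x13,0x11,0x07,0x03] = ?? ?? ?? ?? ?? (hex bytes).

  after D0: wrote 2B at 0x07 = c02b
  after D1: wrote 7B at 0x02 = 6df71086960c64
  after D2: wrote 8B at 0x0d = 418b6df71086960c
  after D3: wrote 6B at 0x03 = f71086960c64
  after D4: wrote 2B at 0x1a = 0c64
query mem[0x0f]=0x6d, mem[0x13]=0x96, mem[0x11]=0x10, mem[0x07]=0x0c, mem[0x03]=0xf7

MEM[0x0f,0x13,0x11,0x07,0x03] = 6d 96 10 0c f7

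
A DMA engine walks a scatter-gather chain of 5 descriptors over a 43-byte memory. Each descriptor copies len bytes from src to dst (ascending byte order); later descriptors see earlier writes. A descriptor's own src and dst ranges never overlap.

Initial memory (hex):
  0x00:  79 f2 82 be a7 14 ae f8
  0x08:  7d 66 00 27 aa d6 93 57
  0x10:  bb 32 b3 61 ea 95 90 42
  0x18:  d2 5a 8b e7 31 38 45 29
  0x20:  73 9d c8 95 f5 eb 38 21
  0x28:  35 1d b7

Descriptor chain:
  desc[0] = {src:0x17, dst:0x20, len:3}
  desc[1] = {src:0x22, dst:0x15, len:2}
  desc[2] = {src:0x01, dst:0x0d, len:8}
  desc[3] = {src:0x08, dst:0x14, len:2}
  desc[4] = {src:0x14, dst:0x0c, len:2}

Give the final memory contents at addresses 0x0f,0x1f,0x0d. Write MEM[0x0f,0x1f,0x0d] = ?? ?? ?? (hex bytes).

MEM[0x0f,0x1f,0x0d] = be 29 66

#0 dst[0x20+3] := {0x42,0xd2,0x5a}
#1 dst[0x15+2] := {0x5a,0x95}
#2 dst[0x0d+8] := {0xf2,0x82,0xbe,0xa7,0x14,0xae,0xf8,0x7d}
#3 dst[0x14+2] := {0x7d,0x66}
#4 dst[0x0c+2] := {0x7d,0x66}
query mem[0x0f]=0xbe, mem[0x1f]=0x29, mem[0x0d]=0x66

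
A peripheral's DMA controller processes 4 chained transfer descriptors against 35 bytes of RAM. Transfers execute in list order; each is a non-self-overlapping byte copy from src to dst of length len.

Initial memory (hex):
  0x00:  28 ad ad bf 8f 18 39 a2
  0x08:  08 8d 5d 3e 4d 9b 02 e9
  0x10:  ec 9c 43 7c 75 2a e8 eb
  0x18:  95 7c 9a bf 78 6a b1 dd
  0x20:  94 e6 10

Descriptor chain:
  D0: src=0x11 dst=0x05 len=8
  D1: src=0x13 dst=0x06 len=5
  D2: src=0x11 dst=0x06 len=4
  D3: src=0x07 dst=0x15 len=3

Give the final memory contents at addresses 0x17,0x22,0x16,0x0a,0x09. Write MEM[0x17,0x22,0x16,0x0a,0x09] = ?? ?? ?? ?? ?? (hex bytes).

MEM[0x17,0x22,0x16,0x0a,0x09] = 75 10 7c eb 75

  after D0: wrote 8B at 0x05 = 9c437c752ae8eb95
  after D1: wrote 5B at 0x06 = 7c752ae8eb
  after D2: wrote 4B at 0x06 = 9c437c75
  after D3: wrote 3B at 0x15 = 437c75
query mem[0x17]=0x75, mem[0x22]=0x10, mem[0x16]=0x7c, mem[0x0a]=0xeb, mem[0x09]=0x75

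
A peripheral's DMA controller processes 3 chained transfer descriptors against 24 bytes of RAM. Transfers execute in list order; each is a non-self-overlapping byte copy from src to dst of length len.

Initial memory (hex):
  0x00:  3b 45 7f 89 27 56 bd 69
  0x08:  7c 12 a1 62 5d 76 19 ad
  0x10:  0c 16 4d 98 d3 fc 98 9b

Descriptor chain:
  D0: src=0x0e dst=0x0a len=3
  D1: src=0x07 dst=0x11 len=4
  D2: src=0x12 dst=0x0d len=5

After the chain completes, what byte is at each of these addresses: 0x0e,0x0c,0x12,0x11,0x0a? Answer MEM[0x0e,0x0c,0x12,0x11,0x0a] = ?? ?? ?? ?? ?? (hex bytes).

  after D0: wrote 3B at 0x0a = 19ad0c
  after D1: wrote 4B at 0x11 = 697c1219
  after D2: wrote 5B at 0x0d = 7c1219fc98
query mem[0x0e]=0x12, mem[0x0c]=0x0c, mem[0x12]=0x7c, mem[0x11]=0x98, mem[0x0a]=0x19

MEM[0x0e,0x0c,0x12,0x11,0x0a] = 12 0c 7c 98 19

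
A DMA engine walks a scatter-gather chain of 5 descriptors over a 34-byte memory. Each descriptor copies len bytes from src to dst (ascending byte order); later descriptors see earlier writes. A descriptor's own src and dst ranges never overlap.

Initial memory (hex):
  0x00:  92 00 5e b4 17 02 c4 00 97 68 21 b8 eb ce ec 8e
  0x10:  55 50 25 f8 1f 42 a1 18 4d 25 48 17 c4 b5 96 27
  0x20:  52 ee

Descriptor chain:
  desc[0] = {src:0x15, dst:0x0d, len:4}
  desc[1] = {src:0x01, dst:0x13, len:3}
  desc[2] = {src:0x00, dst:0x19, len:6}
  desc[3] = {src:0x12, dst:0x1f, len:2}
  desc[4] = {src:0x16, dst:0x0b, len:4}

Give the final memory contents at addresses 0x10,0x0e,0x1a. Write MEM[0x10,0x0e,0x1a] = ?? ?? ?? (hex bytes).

D0: mem[0x0d..0x10] <- [42 a1 18 4d]
D1: mem[0x13..0x15] <- [00 5e b4]
D2: mem[0x19..0x1e] <- [92 00 5e b4 17 02]
D3: mem[0x1f..0x20] <- [25 00]
D4: mem[0x0b..0x0e] <- [a1 18 4d 92]
query mem[0x10]=0x4d, mem[0x0e]=0x92, mem[0x1a]=0x00

MEM[0x10,0x0e,0x1a] = 4d 92 00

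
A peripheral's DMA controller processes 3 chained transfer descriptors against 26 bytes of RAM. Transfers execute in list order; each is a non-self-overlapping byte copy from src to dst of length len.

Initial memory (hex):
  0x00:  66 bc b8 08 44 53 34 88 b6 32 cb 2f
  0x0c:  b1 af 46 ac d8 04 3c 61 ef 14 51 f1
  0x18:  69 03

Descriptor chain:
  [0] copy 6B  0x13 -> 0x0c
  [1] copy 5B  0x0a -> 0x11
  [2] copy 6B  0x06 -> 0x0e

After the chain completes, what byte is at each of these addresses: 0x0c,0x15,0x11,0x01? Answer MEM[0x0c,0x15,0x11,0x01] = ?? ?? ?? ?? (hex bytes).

#0 dst[0x0c+6] := {0x61,0xef,0x14,0x51,0xf1,0x69}
#1 dst[0x11+5] := {0xcb,0x2f,0x61,0xef,0x14}
#2 dst[0x0e+6] := {0x34,0x88,0xb6,0x32,0xcb,0x2f}
query mem[0x0c]=0x61, mem[0x15]=0x14, mem[0x11]=0x32, mem[0x01]=0xbc

MEM[0x0c,0x15,0x11,0x01] = 61 14 32 bc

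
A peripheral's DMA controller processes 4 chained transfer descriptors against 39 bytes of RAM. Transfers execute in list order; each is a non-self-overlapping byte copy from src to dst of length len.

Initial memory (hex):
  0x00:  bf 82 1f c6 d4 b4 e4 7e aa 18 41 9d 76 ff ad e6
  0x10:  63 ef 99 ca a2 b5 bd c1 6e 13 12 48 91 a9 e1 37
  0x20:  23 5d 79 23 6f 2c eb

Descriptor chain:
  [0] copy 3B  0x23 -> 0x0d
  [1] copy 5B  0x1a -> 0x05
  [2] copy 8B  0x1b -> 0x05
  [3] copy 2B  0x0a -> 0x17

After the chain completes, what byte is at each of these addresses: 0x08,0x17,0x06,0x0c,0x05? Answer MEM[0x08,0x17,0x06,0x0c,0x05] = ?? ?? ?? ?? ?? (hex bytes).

  after D0: wrote 3B at 0x0d = 236f2c
  after D1: wrote 5B at 0x05 = 124891a9e1
  after D2: wrote 8B at 0x05 = 4891a9e137235d79
  after D3: wrote 2B at 0x17 = 235d
query mem[0x08]=0xe1, mem[0x17]=0x23, mem[0x06]=0x91, mem[0x0c]=0x79, mem[0x05]=0x48

MEM[0x08,0x17,0x06,0x0c,0x05] = e1 23 91 79 48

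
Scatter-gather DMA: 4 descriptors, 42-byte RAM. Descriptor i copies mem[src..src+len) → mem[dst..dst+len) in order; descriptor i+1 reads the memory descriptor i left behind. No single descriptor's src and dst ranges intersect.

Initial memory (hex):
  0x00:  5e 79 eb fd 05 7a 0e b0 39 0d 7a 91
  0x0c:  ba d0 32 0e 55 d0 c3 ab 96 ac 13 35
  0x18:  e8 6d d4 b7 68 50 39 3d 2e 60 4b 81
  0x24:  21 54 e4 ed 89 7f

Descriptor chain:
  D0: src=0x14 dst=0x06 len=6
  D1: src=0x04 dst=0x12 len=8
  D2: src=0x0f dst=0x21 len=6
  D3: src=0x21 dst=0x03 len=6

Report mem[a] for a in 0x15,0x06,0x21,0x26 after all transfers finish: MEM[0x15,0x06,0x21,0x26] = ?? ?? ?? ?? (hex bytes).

  after D0: wrote 6B at 0x06 = 96ac1335e86d
  after D1: wrote 8B at 0x12 = 057a96ac1335e86d
  after D2: wrote 6B at 0x21 = 0e55d0057a96
  after D3: wrote 6B at 0x03 = 0e55d0057a96
query mem[0x15]=0xac, mem[0x06]=0x05, mem[0x21]=0x0e, mem[0x26]=0x96

MEM[0x15,0x06,0x21,0x26] = ac 05 0e 96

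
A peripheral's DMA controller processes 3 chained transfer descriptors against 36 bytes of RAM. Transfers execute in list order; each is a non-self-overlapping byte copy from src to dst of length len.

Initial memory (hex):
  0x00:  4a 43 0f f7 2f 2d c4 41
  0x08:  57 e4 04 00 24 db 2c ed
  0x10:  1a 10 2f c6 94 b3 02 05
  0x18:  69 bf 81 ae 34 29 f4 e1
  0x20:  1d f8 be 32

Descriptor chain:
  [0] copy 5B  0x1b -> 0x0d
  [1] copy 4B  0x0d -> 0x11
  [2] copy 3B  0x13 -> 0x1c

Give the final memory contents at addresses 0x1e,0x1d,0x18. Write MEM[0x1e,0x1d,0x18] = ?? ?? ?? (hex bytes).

MEM[0x1e,0x1d,0x18] = b3 f4 69

  after D0: wrote 5B at 0x0d = ae3429f4e1
  after D1: wrote 4B at 0x11 = ae3429f4
  after D2: wrote 3B at 0x1c = 29f4b3
query mem[0x1e]=0xb3, mem[0x1d]=0xf4, mem[0x18]=0x69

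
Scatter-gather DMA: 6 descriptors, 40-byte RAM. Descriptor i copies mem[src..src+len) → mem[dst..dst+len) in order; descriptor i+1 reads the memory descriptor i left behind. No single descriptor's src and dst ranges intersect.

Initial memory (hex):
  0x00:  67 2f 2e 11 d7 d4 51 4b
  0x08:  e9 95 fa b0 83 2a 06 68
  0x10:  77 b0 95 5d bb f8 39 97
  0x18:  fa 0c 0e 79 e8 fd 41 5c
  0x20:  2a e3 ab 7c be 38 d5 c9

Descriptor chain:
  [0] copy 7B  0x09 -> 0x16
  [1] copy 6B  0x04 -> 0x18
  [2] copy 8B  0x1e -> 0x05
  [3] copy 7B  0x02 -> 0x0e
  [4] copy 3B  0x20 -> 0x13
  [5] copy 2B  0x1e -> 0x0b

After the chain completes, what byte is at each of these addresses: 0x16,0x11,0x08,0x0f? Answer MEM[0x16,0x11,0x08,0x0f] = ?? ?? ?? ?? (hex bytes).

MEM[0x16,0x11,0x08,0x0f] = 95 41 e3 11

D0: mem[0x16..0x1c] <- [95 fa b0 83 2a 06 68]
D1: mem[0x18..0x1d] <- [d7 d4 51 4b e9 95]
D2: mem[0x05..0x0c] <- [41 5c 2a e3 ab 7c be 38]
D3: mem[0x0e..0x14] <- [2e 11 d7 41 5c 2a e3]
D4: mem[0x13..0x15] <- [2a e3 ab]
D5: mem[0x0b..0x0c] <- [41 5c]
query mem[0x16]=0x95, mem[0x11]=0x41, mem[0x08]=0xe3, mem[0x0f]=0x11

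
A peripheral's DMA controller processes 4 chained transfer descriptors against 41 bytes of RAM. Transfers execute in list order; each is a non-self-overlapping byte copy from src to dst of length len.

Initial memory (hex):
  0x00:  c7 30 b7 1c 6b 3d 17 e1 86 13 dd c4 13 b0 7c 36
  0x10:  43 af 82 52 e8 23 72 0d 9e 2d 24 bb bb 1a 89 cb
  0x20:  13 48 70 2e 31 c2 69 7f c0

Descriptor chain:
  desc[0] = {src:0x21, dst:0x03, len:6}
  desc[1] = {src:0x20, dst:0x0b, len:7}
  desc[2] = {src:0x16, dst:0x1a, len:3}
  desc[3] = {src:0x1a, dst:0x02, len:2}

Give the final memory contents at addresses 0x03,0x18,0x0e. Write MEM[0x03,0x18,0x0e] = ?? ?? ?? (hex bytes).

D0: mem[0x03..0x08] <- [48 70 2e 31 c2 69]
D1: mem[0x0b..0x11] <- [13 48 70 2e 31 c2 69]
D2: mem[0x1a..0x1c] <- [72 0d 9e]
D3: mem[0x02..0x03] <- [72 0d]
query mem[0x03]=0x0d, mem[0x18]=0x9e, mem[0x0e]=0x2e

MEM[0x03,0x18,0x0e] = 0d 9e 2e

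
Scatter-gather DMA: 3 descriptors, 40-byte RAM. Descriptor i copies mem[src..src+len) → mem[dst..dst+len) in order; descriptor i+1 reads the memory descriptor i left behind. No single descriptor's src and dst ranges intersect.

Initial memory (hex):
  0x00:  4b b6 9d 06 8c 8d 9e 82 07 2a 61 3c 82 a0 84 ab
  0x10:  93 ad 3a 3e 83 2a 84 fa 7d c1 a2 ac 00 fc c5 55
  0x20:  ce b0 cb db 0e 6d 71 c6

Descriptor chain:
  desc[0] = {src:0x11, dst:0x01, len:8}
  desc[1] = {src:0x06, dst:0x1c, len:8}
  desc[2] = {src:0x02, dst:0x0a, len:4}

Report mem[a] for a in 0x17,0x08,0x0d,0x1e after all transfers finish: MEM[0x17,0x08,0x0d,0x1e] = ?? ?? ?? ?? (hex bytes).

D0: mem[0x01..0x08] <- [ad 3a 3e 83 2a 84 fa 7d]
D1: mem[0x1c..0x23] <- [84 fa 7d 2a 61 3c 82 a0]
D2: mem[0x0a..0x0d] <- [3a 3e 83 2a]
query mem[0x17]=0xfa, mem[0x08]=0x7d, mem[0x0d]=0x2a, mem[0x1e]=0x7d

MEM[0x17,0x08,0x0d,0x1e] = fa 7d 2a 7d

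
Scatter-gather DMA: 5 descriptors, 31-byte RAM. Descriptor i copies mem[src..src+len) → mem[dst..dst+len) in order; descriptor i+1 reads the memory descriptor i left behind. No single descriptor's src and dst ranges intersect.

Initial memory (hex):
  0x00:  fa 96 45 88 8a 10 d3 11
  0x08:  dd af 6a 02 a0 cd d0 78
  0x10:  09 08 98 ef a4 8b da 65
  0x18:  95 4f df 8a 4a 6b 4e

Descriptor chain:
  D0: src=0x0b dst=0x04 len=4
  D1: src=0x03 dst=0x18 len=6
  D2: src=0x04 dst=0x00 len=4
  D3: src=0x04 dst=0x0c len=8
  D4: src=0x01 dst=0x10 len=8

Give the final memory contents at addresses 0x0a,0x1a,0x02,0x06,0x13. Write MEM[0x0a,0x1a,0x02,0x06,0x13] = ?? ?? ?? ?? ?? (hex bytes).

[0] 0x0b->0x04 len=4 : 02 a0 cd d0
[1] 0x03->0x18 len=6 : 88 02 a0 cd d0 dd
[2] 0x04->0x00 len=4 : 02 a0 cd d0
[3] 0x04->0x0c len=8 : 02 a0 cd d0 dd af 6a 02
[4] 0x01->0x10 len=8 : a0 cd d0 02 a0 cd d0 dd
query mem[0x0a]=0x6a, mem[0x1a]=0xa0, mem[0x02]=0xcd, mem[0x06]=0xcd, mem[0x13]=0x02

MEM[0x0a,0x1a,0x02,0x06,0x13] = 6a a0 cd cd 02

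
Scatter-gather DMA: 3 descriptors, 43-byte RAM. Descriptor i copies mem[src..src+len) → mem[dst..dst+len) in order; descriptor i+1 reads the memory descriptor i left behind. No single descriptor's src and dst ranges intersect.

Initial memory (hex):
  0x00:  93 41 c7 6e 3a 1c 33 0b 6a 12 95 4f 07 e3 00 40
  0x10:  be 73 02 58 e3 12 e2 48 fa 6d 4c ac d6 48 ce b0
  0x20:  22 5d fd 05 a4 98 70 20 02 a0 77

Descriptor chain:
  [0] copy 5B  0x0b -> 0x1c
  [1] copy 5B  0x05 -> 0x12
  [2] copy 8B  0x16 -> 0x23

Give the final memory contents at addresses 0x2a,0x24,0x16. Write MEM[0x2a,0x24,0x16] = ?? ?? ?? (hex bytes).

MEM[0x2a,0x24,0x16] = 07 48 12

  after D0: wrote 5B at 0x1c = 4f07e30040
  after D1: wrote 5B at 0x12 = 1c330b6a12
  after D2: wrote 8B at 0x23 = 1248fa6d4cac4f07
query mem[0x2a]=0x07, mem[0x24]=0x48, mem[0x16]=0x12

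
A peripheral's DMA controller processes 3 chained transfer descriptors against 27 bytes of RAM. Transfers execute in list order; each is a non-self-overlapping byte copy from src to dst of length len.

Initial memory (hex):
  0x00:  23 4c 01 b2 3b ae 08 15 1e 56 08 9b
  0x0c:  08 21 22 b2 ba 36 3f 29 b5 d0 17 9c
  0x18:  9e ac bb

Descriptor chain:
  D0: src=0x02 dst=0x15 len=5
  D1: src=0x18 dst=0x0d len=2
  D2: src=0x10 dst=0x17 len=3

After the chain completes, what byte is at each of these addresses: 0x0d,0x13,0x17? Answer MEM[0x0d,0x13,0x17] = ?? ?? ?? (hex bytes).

  after D0: wrote 5B at 0x15 = 01b23bae08
  after D1: wrote 2B at 0x0d = ae08
  after D2: wrote 3B at 0x17 = ba363f
query mem[0x0d]=0xae, mem[0x13]=0x29, mem[0x17]=0xba

MEM[0x0d,0x13,0x17] = ae 29 ba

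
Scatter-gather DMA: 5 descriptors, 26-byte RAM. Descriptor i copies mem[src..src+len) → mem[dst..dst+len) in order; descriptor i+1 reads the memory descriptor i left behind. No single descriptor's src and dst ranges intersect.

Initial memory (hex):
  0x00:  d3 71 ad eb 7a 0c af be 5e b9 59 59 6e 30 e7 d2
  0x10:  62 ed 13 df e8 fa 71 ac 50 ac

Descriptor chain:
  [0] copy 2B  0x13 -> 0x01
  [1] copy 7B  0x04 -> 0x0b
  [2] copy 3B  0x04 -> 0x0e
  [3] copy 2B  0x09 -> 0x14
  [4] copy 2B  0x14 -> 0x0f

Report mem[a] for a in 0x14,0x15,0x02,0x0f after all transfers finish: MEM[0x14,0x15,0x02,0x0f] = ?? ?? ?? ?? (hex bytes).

[0] 0x13->0x01 len=2 : df e8
[1] 0x04->0x0b len=7 : 7a 0c af be 5e b9 59
[2] 0x04->0x0e len=3 : 7a 0c af
[3] 0x09->0x14 len=2 : b9 59
[4] 0x14->0x0f len=2 : b9 59
query mem[0x14]=0xb9, mem[0x15]=0x59, mem[0x02]=0xe8, mem[0x0f]=0xb9

MEM[0x14,0x15,0x02,0x0f] = b9 59 e8 b9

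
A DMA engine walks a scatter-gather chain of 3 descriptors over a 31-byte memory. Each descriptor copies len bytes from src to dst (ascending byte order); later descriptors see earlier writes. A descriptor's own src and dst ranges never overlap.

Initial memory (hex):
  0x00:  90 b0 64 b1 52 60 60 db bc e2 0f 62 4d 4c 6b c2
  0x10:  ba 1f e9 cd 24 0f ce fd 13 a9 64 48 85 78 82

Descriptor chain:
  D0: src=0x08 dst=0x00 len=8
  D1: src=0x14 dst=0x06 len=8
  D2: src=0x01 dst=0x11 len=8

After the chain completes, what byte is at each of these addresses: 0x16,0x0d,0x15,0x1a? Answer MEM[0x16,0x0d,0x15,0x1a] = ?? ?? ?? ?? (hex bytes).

#0 dst[0x00+8] := {0xbc,0xe2,0x0f,0x62,0x4d,0x4c,0x6b,0xc2}
#1 dst[0x06+8] := {0x24,0x0f,0xce,0xfd,0x13,0xa9,0x64,0x48}
#2 dst[0x11+8] := {0xe2,0x0f,0x62,0x4d,0x4c,0x24,0x0f,0xce}
query mem[0x16]=0x24, mem[0x0d]=0x48, mem[0x15]=0x4c, mem[0x1a]=0x64

MEM[0x16,0x0d,0x15,0x1a] = 24 48 4c 64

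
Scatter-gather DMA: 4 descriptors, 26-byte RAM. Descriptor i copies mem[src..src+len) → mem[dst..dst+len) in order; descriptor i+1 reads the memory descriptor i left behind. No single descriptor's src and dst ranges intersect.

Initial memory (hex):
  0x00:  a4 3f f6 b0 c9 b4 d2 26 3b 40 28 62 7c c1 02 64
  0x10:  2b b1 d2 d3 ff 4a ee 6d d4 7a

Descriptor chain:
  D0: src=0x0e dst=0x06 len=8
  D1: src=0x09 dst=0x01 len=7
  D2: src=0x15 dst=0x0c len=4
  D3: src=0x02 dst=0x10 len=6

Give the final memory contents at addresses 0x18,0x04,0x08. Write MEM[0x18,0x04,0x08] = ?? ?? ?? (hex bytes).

#0 dst[0x06+8] := {0x02,0x64,0x2b,0xb1,0xd2,0xd3,0xff,0x4a}
#1 dst[0x01+7] := {0xb1,0xd2,0xd3,0xff,0x4a,0x02,0x64}
#2 dst[0x0c+4] := {0x4a,0xee,0x6d,0xd4}
#3 dst[0x10+6] := {0xd2,0xd3,0xff,0x4a,0x02,0x64}
query mem[0x18]=0xd4, mem[0x04]=0xff, mem[0x08]=0x2b

MEM[0x18,0x04,0x08] = d4 ff 2b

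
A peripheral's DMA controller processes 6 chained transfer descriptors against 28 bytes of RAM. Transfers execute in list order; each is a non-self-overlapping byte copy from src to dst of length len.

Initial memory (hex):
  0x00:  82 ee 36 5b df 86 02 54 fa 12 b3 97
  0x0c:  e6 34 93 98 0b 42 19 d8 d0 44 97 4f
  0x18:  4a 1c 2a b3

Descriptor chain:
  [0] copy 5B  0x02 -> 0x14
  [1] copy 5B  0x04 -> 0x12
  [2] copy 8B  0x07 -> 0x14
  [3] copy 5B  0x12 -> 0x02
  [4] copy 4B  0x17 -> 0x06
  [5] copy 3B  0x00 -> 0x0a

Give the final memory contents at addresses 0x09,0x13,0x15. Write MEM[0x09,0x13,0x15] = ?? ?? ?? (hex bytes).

MEM[0x09,0x13,0x15] = 34 86 fa

#0 dst[0x14+5] := {0x36,0x5b,0xdf,0x86,0x02}
#1 dst[0x12+5] := {0xdf,0x86,0x02,0x54,0xfa}
#2 dst[0x14+8] := {0x54,0xfa,0x12,0xb3,0x97,0xe6,0x34,0x93}
#3 dst[0x02+5] := {0xdf,0x86,0x54,0xfa,0x12}
#4 dst[0x06+4] := {0xb3,0x97,0xe6,0x34}
#5 dst[0x0a+3] := {0x82,0xee,0xdf}
query mem[0x09]=0x34, mem[0x13]=0x86, mem[0x15]=0xfa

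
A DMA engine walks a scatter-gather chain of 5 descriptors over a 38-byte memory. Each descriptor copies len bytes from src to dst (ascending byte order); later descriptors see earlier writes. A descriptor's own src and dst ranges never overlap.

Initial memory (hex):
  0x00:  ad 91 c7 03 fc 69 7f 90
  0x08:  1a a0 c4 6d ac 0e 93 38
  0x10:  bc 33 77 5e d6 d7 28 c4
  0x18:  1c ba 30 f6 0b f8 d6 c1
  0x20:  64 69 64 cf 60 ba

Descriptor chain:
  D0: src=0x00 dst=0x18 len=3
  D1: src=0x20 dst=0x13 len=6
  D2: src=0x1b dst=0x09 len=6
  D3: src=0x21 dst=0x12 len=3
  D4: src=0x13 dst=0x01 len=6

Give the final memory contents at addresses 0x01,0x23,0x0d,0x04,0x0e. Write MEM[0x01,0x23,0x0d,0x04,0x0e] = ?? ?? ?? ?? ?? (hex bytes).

MEM[0x01,0x23,0x0d,0x04,0x0e] = 64 cf c1 cf 64

#0 dst[0x18+3] := {0xad,0x91,0xc7}
#1 dst[0x13+6] := {0x64,0x69,0x64,0xcf,0x60,0xba}
#2 dst[0x09+6] := {0xf6,0x0b,0xf8,0xd6,0xc1,0x64}
#3 dst[0x12+3] := {0x69,0x64,0xcf}
#4 dst[0x01+6] := {0x64,0xcf,0x64,0xcf,0x60,0xba}
query mem[0x01]=0x64, mem[0x23]=0xcf, mem[0x0d]=0xc1, mem[0x04]=0xcf, mem[0x0e]=0x64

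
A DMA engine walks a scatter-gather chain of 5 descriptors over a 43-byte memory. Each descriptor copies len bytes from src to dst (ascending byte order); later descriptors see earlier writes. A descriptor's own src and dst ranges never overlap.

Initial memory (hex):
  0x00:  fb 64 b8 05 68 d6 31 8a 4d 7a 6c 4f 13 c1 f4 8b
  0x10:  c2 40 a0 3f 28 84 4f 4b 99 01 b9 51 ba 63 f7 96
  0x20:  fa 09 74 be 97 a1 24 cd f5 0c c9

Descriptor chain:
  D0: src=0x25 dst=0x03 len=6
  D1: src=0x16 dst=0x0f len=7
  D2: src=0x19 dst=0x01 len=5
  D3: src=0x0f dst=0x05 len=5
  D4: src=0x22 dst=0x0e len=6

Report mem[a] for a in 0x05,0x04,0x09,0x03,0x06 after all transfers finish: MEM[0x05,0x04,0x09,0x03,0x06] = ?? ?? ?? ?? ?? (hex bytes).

MEM[0x05,0x04,0x09,0x03,0x06] = 4f ba b9 51 4b

#0 dst[0x03+6] := {0xa1,0x24,0xcd,0xf5,0x0c,0xc9}
#1 dst[0x0f+7] := {0x4f,0x4b,0x99,0x01,0xb9,0x51,0xba}
#2 dst[0x01+5] := {0x01,0xb9,0x51,0xba,0x63}
#3 dst[0x05+5] := {0x4f,0x4b,0x99,0x01,0xb9}
#4 dst[0x0e+6] := {0x74,0xbe,0x97,0xa1,0x24,0xcd}
query mem[0x05]=0x4f, mem[0x04]=0xba, mem[0x09]=0xb9, mem[0x03]=0x51, mem[0x06]=0x4b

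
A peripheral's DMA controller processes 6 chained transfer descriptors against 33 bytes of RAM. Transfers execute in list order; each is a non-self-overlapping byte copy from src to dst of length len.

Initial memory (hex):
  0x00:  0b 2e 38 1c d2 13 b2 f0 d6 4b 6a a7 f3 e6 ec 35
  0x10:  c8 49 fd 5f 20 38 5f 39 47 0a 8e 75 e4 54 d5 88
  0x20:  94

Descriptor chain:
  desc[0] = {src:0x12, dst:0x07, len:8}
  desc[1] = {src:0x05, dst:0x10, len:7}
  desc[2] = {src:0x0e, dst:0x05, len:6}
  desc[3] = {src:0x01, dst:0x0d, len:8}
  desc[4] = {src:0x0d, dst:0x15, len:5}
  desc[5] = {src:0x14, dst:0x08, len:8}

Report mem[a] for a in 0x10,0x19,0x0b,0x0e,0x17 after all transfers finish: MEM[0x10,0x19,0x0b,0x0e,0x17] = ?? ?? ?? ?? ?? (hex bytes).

MEM[0x10,0x19,0x0b,0x0e,0x17] = d2 0a 1c 8e 1c

  after D0: wrote 8B at 0x07 = fd5f20385f39470a
  after D1: wrote 7B at 0x10 = 13b2fd5f20385f
  after D2: wrote 6B at 0x05 = 0a3513b2fd5f
  after D3: wrote 8B at 0x0d = 2e381cd20a3513b2
  after D4: wrote 5B at 0x15 = 2e381cd20a
  after D5: wrote 8B at 0x08 = b22e381cd20a8e75
query mem[0x10]=0xd2, mem[0x19]=0x0a, mem[0x0b]=0x1c, mem[0x0e]=0x8e, mem[0x17]=0x1c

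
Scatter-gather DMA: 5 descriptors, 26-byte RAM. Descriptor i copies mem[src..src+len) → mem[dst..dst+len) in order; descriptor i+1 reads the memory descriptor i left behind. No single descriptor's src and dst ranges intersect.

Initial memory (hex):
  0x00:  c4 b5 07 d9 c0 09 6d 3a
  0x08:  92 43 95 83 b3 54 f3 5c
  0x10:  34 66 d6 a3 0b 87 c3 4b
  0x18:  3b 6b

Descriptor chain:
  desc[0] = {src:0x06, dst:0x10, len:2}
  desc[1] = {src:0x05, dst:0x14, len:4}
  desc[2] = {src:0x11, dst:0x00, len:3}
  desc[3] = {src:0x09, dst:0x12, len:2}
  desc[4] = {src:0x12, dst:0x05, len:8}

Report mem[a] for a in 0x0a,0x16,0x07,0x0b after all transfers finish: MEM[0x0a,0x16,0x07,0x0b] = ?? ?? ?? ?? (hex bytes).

#0 dst[0x10+2] := {0x6d,0x3a}
#1 dst[0x14+4] := {0x09,0x6d,0x3a,0x92}
#2 dst[0x00+3] := {0x3a,0xd6,0xa3}
#3 dst[0x12+2] := {0x43,0x95}
#4 dst[0x05+8] := {0x43,0x95,0x09,0x6d,0x3a,0x92,0x3b,0x6b}
query mem[0x0a]=0x92, mem[0x16]=0x3a, mem[0x07]=0x09, mem[0x0b]=0x3b

MEM[0x0a,0x16,0x07,0x0b] = 92 3a 09 3b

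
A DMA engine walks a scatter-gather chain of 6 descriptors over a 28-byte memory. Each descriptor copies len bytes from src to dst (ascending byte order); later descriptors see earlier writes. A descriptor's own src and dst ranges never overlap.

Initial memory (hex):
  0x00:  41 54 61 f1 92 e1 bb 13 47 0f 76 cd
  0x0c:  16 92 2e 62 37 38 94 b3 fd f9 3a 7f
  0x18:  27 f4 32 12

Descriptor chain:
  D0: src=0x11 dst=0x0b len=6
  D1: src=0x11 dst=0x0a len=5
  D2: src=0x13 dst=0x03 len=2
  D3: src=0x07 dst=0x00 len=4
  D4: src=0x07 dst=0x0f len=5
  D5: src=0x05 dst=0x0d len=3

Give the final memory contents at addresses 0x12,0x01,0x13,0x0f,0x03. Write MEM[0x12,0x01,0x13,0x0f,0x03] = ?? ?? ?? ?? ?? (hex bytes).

MEM[0x12,0x01,0x13,0x0f,0x03] = 38 47 94 13 38

  after D0: wrote 6B at 0x0b = 3894b3fdf93a
  after D1: wrote 5B at 0x0a = 3894b3fdf9
  after D2: wrote 2B at 0x03 = b3fd
  after D3: wrote 4B at 0x00 = 13470f38
  after D4: wrote 5B at 0x0f = 13470f3894
  after D5: wrote 3B at 0x0d = e1bb13
query mem[0x12]=0x38, mem[0x01]=0x47, mem[0x13]=0x94, mem[0x0f]=0x13, mem[0x03]=0x38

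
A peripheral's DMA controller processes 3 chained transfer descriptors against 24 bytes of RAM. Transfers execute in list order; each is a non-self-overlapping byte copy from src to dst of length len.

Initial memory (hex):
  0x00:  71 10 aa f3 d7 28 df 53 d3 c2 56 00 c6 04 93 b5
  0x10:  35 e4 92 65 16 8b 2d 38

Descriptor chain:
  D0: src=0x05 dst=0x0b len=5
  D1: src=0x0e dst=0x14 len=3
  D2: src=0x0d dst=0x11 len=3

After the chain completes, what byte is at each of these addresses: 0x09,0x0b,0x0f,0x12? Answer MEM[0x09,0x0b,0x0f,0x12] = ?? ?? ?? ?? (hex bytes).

#0 dst[0x0b+5] := {0x28,0xdf,0x53,0xd3,0xc2}
#1 dst[0x14+3] := {0xd3,0xc2,0x35}
#2 dst[0x11+3] := {0x53,0xd3,0xc2}
query mem[0x09]=0xc2, mem[0x0b]=0x28, mem[0x0f]=0xc2, mem[0x12]=0xd3

MEM[0x09,0x0b,0x0f,0x12] = c2 28 c2 d3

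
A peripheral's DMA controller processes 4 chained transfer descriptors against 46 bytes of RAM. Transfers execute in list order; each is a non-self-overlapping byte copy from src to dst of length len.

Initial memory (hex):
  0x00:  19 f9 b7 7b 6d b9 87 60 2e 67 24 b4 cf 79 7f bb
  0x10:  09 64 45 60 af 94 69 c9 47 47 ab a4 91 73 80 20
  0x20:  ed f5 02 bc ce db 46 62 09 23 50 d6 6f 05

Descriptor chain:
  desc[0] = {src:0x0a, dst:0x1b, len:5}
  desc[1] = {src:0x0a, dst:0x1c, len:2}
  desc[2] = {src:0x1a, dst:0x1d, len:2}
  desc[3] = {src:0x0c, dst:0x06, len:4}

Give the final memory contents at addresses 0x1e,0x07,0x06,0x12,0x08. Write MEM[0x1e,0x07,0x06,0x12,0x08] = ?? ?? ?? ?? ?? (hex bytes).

MEM[0x1e,0x07,0x06,0x12,0x08] = 24 79 cf 45 7f

D0: mem[0x1b..0x1f] <- [24 b4 cf 79 7f]
D1: mem[0x1c..0x1d] <- [24 b4]
D2: mem[0x1d..0x1e] <- [ab 24]
D3: mem[0x06..0x09] <- [cf 79 7f bb]
query mem[0x1e]=0x24, mem[0x07]=0x79, mem[0x06]=0xcf, mem[0x12]=0x45, mem[0x08]=0x7f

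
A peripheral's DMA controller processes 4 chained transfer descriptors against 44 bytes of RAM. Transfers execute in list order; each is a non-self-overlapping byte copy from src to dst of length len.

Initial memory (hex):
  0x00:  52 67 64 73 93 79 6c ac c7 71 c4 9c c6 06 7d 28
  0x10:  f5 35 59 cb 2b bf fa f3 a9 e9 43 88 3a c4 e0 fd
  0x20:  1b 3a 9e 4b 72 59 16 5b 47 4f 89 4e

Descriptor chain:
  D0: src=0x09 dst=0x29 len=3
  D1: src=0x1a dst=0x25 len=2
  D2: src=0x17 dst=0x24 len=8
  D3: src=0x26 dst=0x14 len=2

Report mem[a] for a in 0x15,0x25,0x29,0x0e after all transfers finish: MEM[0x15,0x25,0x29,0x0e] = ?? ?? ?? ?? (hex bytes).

  after D0: wrote 3B at 0x29 = 71c49c
  after D1: wrote 2B at 0x25 = 4388
  after D2: wrote 8B at 0x24 = f3a9e943883ac4e0
  after D3: wrote 2B at 0x14 = e943
query mem[0x15]=0x43, mem[0x25]=0xa9, mem[0x29]=0x3a, mem[0x0e]=0x7d

MEM[0x15,0x25,0x29,0x0e] = 43 a9 3a 7d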